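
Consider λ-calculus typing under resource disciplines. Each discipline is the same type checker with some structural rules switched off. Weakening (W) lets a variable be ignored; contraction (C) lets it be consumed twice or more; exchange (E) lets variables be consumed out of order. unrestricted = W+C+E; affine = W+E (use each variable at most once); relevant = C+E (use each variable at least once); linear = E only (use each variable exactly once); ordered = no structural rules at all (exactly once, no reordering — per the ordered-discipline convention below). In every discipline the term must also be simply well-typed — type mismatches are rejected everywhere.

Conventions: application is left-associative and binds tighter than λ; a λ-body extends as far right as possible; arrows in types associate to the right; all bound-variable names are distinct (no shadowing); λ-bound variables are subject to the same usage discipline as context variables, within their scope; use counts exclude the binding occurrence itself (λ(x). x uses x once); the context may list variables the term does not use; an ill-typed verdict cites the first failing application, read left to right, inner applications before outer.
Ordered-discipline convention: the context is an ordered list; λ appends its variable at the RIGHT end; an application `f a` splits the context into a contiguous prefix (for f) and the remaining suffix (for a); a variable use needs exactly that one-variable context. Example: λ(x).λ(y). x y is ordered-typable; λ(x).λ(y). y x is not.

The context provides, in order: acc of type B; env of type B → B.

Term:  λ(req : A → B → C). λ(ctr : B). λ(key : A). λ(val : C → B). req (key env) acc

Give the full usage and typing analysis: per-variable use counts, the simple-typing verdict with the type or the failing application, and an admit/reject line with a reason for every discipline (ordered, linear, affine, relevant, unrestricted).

variable uses: acc: 1; env: 1; req (λ-bound): 1; ctr (λ-bound): 0; key (λ-bound): 1; val (λ-bound): 0
use order (left to right): req, key, env, acc
typing: ill-typed: applying a non-function (A)
ordered: ✗ — a type mismatch blocks all five
linear: ✗ — the type mismatch rejects it
affine: ✗ — not simply typable
relevant: ✗ — fails simple typing
unrestricted: ✗ — a type mismatch blocks all five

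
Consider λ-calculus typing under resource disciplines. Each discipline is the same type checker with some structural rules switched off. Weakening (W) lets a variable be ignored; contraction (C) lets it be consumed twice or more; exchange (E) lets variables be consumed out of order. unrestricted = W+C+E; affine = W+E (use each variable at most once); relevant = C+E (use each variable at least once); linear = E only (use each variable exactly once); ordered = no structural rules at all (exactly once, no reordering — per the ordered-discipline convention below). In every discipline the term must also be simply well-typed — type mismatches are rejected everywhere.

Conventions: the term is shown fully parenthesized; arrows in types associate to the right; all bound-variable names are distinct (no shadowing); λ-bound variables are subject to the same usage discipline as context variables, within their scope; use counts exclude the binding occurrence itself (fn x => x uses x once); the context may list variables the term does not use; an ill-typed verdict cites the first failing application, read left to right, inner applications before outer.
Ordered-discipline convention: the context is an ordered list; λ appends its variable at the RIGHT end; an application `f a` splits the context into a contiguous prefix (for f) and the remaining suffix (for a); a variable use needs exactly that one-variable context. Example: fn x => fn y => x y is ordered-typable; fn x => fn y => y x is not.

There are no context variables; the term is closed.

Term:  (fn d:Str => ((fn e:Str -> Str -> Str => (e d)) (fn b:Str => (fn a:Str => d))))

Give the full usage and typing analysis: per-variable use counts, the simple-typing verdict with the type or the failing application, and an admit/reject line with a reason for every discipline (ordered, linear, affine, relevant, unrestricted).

variable uses: d (λ-bound): 2; e (λ-bound): 1; b (λ-bound): 0; a (λ-bound): 0
uses in reading order: e, d, d
typing: well-typed at Str -> Str -> Str
ordered: ✗, d ×2 used more than once (contraction); needs weakening: b, a unused
linear: ✗, d ×2 used more than once (contraction); needs weakening: b, a unused
affine: ✗, d ×2 used more than once (contraction)
relevant: ✗, needs weakening: b, a unused
unrestricted: ✓, typability at Str -> Str -> Str is all that's needed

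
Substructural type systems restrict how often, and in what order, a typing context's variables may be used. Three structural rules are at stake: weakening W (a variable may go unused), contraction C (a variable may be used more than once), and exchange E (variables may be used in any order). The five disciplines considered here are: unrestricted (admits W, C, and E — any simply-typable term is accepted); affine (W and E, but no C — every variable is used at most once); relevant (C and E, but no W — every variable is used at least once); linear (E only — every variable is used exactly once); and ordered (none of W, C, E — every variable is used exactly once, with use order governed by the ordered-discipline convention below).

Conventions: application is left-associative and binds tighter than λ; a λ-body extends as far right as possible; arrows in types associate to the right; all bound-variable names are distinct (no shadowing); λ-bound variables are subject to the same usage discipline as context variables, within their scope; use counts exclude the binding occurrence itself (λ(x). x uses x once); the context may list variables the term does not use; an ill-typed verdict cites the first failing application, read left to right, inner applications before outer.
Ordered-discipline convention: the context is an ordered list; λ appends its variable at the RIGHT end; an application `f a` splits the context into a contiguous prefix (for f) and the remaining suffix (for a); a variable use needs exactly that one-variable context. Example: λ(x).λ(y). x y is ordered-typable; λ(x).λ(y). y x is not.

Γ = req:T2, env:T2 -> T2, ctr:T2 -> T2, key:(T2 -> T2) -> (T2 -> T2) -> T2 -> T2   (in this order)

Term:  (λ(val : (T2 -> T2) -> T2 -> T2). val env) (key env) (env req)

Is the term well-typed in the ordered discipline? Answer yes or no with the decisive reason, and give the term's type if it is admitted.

no — uses contraction: env ×3; unused: ctr — weakening required
variable uses: req: 1, env: 3, ctr: 0, key: 1, val [bound]: 1
left-to-right use order: val, env, key, env, env, req
typing: ✓ — T2
across the five disciplines: ordered ✗; linear ✗; affine ✗; relevant ✗; unrestricted ✓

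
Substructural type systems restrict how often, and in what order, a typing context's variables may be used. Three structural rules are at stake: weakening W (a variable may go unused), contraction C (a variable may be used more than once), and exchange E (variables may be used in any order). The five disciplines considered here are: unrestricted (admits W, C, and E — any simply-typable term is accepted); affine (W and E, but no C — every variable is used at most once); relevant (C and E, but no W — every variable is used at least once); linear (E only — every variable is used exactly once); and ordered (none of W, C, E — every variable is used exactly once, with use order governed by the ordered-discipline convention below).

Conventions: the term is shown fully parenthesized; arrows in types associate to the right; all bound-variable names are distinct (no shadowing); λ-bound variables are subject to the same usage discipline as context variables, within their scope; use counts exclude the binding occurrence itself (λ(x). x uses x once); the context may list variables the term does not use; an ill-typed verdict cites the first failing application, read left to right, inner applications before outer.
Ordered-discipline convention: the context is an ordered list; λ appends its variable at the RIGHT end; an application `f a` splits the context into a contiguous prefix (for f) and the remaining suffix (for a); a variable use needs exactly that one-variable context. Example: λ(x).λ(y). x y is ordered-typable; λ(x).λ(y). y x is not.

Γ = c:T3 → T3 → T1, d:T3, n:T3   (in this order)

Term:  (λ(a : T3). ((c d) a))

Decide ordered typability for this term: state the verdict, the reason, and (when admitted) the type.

no — n never used (weakening)
counts: c ×1; d ×1; n ×0; a (λ-bound) ×1
use order (left to right): c, d, a
typing: well-typed — term : T3 → T1
per-discipline verdicts: ordered ✗ | linear ✗ | affine ✓ | relevant ✗ | unrestricted ✓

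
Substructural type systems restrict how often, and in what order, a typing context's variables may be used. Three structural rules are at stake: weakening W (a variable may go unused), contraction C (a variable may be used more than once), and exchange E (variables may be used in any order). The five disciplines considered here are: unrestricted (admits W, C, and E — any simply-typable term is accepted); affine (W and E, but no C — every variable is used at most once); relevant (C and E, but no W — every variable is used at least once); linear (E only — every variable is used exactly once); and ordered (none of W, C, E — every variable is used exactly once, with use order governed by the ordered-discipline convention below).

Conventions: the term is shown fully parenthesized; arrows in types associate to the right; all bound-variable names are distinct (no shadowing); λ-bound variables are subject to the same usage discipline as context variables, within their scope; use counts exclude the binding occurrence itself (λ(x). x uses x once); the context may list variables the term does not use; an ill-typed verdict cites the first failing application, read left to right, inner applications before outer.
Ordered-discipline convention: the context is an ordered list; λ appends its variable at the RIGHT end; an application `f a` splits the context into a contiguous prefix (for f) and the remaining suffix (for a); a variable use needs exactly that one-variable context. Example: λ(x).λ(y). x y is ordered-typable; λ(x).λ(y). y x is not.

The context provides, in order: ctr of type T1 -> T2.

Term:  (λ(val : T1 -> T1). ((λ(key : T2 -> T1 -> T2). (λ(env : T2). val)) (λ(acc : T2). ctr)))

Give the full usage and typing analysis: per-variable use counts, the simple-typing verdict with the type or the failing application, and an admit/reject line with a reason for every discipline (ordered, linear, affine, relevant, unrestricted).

variable uses: ctr ×1; val (λ-bound) ×1; key (λ-bound) ×0; env (λ-bound) ×0; acc (λ-bound) ×0
left-to-right use order: val, ctr
typing: ✓ — (T1 -> T1) -> T2 -> T1 -> T1
ordered: ✗, unused: key, env, acc — weakening required
linear: ✗, unused: key, env, acc — weakening required
affine: ✓, none of ctr, val, key, env, acc used more than once
relevant: ✗, unused: key, env, acc — weakening required
unrestricted: ✓, well-typed at (T1 -> T1) -> T2 -> T1 -> T1; no restrictions here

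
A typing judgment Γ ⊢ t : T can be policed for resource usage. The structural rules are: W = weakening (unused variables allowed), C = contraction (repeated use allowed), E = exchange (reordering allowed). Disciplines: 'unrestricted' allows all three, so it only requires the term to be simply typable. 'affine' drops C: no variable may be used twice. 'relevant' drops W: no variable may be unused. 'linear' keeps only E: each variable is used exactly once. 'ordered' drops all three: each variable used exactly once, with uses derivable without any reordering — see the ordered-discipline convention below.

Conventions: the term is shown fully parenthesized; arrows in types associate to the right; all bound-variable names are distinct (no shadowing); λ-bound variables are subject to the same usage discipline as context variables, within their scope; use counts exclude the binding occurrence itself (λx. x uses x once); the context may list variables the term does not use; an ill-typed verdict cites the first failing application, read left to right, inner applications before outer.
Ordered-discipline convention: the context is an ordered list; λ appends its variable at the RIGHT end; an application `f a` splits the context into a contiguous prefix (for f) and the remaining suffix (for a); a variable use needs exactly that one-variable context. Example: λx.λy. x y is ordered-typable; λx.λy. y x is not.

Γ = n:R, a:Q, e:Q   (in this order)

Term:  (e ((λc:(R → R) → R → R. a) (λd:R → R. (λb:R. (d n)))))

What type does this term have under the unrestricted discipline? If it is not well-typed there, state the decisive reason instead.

not well-typed under unrestricted — a type mismatch blocks all five
variable uses: n ×1, a ×1, e ×1, c (λ-bound) ×0, d (λ-bound) ×1, b (λ-bound) ×0
left-to-right use order: e, a, d, n
typing: ill-typed: non-function type Q applied to an argument
summary: ordered ✗, linear ✗, affine ✗, relevant ✗, unrestricted ✗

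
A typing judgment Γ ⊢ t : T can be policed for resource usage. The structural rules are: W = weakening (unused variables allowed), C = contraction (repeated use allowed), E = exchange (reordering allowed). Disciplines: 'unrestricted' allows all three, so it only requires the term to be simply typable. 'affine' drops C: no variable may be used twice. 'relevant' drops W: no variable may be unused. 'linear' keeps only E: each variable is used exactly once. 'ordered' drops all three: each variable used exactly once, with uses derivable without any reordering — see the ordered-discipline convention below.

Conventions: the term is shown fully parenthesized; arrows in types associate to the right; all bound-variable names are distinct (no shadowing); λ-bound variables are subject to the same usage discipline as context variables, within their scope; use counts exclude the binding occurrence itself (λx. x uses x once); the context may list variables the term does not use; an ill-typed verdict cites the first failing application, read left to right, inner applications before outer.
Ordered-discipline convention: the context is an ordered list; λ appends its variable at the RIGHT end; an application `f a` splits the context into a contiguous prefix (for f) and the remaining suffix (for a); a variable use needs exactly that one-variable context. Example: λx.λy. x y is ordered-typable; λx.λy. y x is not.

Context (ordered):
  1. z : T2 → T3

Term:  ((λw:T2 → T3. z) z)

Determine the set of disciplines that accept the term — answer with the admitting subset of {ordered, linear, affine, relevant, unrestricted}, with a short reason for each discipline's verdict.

admitting disciplines: unrestricted
use counts: z ×2; w (bound) ×0
order of uses: z, z
typing: well-typed at T2 → T3
ordered ✗ (uses contraction: z ×2; needs weakening: w unused)
linear ✗ (uses contraction: z ×2; needs weakening: w unused)
affine ✗ (uses contraction: z ×2)
relevant ✗ (needs weakening: w unused)
unrestricted ✓ (type-checks (T2 → T3) and nothing is barred)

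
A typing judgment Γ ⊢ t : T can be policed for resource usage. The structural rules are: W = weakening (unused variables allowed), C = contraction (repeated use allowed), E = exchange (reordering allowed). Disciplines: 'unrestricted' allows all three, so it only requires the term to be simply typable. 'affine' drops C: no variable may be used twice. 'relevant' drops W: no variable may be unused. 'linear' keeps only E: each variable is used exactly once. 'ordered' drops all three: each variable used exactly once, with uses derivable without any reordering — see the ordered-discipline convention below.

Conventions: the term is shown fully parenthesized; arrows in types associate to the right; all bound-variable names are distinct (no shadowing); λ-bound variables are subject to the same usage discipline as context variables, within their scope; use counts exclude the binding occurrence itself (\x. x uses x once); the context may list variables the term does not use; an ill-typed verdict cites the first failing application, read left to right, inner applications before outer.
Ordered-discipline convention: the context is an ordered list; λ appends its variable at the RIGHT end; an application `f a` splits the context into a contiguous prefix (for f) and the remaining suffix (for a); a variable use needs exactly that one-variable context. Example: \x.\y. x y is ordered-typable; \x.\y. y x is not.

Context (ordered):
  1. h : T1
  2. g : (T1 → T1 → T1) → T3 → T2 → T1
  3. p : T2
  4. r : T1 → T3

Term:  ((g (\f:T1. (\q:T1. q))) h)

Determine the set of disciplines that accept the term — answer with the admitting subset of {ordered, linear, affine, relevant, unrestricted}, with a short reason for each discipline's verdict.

admitted by: none
use counts: h: 1×, g: 1×, p: 0×, r: 0×, f [bound]: 0×, q [bound]: 1×
order of uses: g, q, h
typing: ill-typed: an application expects T3 but receives T1
ordered: ✗ — a type mismatch blocks all five
linear: ✗ — the type mismatch rejects it
affine: ✗ — not simply typable
relevant: ✗ — fails simple typing
unrestricted: ✗ — a type mismatch blocks all five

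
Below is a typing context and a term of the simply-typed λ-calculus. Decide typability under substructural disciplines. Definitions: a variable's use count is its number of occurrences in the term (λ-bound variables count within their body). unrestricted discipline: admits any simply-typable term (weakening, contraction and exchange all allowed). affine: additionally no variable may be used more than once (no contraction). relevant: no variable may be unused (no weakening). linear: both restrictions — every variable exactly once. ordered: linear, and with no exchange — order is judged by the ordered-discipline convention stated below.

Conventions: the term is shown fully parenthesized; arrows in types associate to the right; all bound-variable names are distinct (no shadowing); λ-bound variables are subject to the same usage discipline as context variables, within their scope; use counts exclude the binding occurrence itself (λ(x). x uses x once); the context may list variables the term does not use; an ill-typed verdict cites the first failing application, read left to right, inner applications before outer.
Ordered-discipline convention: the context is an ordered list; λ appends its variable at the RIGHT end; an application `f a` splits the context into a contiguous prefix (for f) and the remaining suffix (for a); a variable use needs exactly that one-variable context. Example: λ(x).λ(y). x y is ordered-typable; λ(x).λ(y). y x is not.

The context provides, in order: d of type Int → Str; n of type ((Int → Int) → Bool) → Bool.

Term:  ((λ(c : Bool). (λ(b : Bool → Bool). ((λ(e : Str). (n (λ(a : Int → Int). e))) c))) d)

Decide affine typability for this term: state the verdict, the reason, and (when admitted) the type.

no — the type mismatch rejects it
counts: d: 1×, n: 1×, c [bound]: 1×, b [bound]: 0×, e [bound]: 1×, a [bound]: 0×
left-to-right use order: n, e, c, d
typing: ill-typed: argument of type (Int → Int) → Str where (Int → Int) → Bool is required
all disciplines: ordered ✗ | linear ✗ | affine ✗ | relevant ✗ | unrestricted ✗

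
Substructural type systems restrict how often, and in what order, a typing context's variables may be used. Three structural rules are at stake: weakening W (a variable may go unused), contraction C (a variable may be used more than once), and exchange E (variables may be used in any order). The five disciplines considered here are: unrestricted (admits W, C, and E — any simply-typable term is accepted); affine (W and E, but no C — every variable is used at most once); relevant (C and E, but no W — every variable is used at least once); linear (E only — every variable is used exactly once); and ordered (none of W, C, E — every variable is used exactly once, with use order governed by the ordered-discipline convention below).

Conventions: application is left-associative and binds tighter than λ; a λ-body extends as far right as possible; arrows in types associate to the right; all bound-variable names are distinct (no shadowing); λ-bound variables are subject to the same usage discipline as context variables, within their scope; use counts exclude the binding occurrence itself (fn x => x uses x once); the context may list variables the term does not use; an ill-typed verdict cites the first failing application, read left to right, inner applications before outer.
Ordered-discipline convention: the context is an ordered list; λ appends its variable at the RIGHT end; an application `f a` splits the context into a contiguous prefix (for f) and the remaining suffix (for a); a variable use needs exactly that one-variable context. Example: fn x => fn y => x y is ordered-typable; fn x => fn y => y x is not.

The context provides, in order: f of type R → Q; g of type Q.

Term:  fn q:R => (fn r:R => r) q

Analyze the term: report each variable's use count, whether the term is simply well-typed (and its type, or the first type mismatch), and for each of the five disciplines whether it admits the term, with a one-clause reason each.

use counts: f: 0, g: 0, q (bound): 1, r (bound): 1
use order (left to right): r, q
typing: well-typed at R → R
ordered ✗ (f, g left unused)
linear ✗ (f, g left unused)
affine ✓ (f, g, q, r: no repeats, contraction unneeded)
relevant ✗ (f, g left unused)
unrestricted ✓ (well-typed at R → R; no restrictions here)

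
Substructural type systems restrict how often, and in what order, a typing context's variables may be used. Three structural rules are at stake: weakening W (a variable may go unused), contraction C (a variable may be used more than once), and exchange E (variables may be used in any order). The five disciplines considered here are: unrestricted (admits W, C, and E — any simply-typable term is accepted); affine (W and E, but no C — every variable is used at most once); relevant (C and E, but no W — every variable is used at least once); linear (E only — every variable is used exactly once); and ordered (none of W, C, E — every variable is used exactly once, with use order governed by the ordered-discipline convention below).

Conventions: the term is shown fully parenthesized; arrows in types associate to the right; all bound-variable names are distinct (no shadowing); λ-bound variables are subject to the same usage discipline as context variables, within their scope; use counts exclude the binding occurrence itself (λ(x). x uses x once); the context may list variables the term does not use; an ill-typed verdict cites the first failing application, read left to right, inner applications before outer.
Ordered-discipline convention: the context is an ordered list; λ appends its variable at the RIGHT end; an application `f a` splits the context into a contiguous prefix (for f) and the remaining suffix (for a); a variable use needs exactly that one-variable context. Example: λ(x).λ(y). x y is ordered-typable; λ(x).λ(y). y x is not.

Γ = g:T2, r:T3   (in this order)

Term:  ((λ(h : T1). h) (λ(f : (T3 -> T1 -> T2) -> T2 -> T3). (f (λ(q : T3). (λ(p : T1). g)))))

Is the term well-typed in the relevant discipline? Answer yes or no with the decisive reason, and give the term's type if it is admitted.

no — fails simple typing
usage: g: 1; r: 0; h (bound): 1; f (bound): 1; q (bound): 0; p (bound): 0
order of uses: h, f, g
typing: ill-typed: an application expects T1 but receives ((T3 -> T1 -> T2) -> T2 -> T3) -> T2 -> T3
summary: ordered ✗ | linear ✗ | affine ✗ | relevant ✗ | unrestricted ✗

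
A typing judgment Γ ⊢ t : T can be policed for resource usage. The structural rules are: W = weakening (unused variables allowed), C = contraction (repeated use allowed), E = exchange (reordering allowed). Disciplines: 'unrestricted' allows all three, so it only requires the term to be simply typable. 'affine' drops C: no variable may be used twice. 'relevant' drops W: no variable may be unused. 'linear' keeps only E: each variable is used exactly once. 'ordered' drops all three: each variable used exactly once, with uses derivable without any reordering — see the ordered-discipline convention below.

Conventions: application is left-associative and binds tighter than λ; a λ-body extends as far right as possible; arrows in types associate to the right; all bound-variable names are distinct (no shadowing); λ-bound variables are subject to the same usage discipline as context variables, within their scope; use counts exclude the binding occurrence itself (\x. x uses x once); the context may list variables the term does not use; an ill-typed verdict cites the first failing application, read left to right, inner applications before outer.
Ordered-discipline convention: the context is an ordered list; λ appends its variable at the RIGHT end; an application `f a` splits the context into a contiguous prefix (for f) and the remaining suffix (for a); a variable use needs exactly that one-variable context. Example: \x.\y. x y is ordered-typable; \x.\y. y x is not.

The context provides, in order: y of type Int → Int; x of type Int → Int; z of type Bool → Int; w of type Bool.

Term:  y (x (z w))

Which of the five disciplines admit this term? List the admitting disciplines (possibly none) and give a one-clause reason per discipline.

admitting disciplines: ordered, linear, affine, relevant, unrestricted
usage: y: 1×, x: 1×, z: 1×, w: 1×
use order (left to right): y, x, z, w
typing: the term checks, with type Int
ordered ✓ (y, x, z, w once each; derivable with no W/C/E)
linear ✓ (y, x, z, w: one use apiece)
affine ✓ (at most one use each (y, x, z, w))
relevant ✓ (none of y, x, z, w goes unused)
unrestricted ✓ (well-typed at Int; no restrictions here)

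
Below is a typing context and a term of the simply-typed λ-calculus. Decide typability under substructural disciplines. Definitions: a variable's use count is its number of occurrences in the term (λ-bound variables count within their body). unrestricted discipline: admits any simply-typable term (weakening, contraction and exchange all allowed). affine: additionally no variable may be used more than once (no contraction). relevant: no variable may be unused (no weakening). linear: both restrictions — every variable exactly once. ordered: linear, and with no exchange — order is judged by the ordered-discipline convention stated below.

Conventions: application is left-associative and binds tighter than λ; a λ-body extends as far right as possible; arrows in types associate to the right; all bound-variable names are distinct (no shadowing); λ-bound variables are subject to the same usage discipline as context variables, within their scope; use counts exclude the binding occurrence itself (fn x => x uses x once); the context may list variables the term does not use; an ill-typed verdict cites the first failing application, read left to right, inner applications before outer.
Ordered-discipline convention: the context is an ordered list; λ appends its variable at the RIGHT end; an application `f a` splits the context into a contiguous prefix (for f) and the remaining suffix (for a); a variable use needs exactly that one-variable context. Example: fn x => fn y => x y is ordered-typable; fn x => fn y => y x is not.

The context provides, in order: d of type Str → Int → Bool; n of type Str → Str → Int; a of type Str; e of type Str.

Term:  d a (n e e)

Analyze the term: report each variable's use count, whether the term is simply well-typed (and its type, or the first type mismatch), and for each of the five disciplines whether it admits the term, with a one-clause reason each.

usage: d: 1; n: 1; a: 1; e: 2
uses in reading order: d, a, n, e, e
typing: well-typed — term : Bool
ordered: ✗, needs contraction — e ×2
linear: ✗, needs contraction — e ×2
affine: ✗, needs contraction — e ×2
relevant: ✓, at least one use each (d, n, a, e)
unrestricted: ✓, well-typed at Bool; no restrictions here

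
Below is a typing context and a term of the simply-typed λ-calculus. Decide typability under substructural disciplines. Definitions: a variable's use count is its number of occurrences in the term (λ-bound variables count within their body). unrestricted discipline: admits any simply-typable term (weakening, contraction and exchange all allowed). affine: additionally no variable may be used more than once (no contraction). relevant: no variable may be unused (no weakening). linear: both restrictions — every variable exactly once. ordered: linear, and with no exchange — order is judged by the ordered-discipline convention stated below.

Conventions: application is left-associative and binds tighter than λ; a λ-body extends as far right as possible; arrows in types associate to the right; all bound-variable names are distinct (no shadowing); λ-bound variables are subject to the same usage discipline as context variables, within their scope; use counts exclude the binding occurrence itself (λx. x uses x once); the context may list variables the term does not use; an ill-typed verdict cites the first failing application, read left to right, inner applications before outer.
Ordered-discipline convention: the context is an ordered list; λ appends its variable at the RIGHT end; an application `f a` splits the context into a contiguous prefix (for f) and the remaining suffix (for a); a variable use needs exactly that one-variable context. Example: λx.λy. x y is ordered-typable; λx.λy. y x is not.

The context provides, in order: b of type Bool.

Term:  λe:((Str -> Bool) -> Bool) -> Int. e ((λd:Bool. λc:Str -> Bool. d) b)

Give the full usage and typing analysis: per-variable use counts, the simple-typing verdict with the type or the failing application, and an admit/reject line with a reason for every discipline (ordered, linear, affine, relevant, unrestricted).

variable uses: b: 1, e [bound]: 1, d [bound]: 1, c [bound]: 0
uses in reading order: e, d, b
typing: ✓ — (((Str -> Bool) -> Bool) -> Int) -> Int
ordered: ✗, needs weakening: c unused
linear: ✗, needs weakening: c unused
affine: ✓, no duplicate uses among b, e, d, c
relevant: ✗, needs weakening: c unused
unrestricted: ✓, type-checks ((((Str -> Bool) -> Bool) -> Int) -> Int) and nothing is barred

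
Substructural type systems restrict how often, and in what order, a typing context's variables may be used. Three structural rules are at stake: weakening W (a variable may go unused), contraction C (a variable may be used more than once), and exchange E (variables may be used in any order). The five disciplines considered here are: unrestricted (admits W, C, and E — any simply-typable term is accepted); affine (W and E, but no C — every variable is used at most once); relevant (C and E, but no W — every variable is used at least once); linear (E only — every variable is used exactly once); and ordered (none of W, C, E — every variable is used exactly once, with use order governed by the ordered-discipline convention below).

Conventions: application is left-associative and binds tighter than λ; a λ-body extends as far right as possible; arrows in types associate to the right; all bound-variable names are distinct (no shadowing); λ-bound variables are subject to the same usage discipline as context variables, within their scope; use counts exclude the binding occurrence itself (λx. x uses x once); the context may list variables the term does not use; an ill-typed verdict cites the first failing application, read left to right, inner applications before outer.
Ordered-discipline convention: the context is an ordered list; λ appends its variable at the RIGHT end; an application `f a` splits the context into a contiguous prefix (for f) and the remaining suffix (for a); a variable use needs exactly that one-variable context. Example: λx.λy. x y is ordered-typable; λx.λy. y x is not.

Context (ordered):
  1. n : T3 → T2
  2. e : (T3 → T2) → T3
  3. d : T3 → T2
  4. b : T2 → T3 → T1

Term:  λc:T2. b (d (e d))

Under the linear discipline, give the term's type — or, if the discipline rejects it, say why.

not well-typed under linear — d ×2 used more than once (contraction); n, c left unused
usage: n: 0×, e: 1×, d: 2×, b: 1×, c (bound): 0×
use order (left to right): b, d, e, d
typing: well-typed at T2 → T3 → T1
summary: ordered ✗, linear ✗, affine ✗, relevant ✗, unrestricted ✓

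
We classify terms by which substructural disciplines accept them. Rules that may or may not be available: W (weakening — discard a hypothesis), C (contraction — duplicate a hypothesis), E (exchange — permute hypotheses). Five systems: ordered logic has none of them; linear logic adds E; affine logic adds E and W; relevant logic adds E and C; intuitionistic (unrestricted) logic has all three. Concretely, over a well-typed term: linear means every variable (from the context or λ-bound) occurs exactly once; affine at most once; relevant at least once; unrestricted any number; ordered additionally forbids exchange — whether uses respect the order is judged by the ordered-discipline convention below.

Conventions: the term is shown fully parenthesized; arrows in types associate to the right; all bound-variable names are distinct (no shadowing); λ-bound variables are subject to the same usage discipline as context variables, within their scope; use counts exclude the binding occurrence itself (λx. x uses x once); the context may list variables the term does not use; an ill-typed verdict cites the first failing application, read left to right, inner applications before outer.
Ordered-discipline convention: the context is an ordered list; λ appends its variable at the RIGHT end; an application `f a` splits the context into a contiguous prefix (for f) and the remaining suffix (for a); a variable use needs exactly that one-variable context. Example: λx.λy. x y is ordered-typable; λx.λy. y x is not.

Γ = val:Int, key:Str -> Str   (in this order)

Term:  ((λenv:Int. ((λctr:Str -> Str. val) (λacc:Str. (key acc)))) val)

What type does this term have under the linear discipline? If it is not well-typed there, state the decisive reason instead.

not well-typed under linear — val ×2 used more than once (contraction); unused: env, ctr — weakening required
use counts: val: 2; key: 1; env (bound): 0; ctr (bound): 0; acc (bound): 1
left-to-right use order: val, key, acc, val
typing: well-typed — term : Int
summary: ordered ✗ | linear ✗ | affine ✗ | relevant ✗ | unrestricted ✓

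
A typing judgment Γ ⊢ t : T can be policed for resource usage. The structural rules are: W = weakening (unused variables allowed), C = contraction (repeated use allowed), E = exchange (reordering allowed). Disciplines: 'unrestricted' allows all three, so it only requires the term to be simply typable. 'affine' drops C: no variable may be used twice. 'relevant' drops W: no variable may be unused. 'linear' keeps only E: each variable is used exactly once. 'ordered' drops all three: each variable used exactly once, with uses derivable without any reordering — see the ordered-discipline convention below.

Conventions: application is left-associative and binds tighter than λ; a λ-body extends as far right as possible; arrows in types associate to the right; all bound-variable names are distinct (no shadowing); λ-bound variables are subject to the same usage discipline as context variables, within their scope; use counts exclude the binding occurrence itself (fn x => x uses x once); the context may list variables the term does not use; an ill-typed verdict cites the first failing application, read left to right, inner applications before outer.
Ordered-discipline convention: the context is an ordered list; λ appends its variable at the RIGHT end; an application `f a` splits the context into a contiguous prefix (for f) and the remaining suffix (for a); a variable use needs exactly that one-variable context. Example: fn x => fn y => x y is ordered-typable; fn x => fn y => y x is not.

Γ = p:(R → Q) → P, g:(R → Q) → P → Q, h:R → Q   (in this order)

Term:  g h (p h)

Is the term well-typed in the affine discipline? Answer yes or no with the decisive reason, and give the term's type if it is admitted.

no — needs contraction — h ×2
use counts: p ×1; g ×1; h ×2
order of uses: g, h, p, h
typing: well-typed at Q
per-discipline verdicts: ordered ✗ · linear ✗ · affine ✗ · relevant ✓ · unrestricted ✓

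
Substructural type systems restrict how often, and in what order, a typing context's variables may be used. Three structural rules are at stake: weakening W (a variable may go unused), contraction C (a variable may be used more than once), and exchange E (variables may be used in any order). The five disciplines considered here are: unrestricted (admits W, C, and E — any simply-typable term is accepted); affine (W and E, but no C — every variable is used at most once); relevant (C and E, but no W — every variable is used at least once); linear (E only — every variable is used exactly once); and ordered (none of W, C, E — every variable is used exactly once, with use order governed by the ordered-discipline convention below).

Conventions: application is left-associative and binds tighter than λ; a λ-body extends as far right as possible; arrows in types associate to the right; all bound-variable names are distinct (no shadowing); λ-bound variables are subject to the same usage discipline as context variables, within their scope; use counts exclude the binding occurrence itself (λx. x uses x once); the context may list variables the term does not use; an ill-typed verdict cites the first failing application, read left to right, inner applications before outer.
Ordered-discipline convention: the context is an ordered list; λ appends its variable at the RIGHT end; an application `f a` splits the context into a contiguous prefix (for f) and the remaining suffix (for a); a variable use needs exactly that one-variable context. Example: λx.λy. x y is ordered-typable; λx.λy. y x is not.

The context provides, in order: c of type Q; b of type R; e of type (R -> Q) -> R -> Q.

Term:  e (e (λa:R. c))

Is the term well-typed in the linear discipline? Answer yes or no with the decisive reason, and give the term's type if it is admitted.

no — repeated use of e ×2; needs weakening: b, a unused
counts: c=1; b=0; e=2; a [bound]=0
uses in reading order: e, e, c
typing: ✓ — R -> Q
all disciplines: ordered ✗, linear ✗, affine ✗, relevant ✗, unrestricted ✓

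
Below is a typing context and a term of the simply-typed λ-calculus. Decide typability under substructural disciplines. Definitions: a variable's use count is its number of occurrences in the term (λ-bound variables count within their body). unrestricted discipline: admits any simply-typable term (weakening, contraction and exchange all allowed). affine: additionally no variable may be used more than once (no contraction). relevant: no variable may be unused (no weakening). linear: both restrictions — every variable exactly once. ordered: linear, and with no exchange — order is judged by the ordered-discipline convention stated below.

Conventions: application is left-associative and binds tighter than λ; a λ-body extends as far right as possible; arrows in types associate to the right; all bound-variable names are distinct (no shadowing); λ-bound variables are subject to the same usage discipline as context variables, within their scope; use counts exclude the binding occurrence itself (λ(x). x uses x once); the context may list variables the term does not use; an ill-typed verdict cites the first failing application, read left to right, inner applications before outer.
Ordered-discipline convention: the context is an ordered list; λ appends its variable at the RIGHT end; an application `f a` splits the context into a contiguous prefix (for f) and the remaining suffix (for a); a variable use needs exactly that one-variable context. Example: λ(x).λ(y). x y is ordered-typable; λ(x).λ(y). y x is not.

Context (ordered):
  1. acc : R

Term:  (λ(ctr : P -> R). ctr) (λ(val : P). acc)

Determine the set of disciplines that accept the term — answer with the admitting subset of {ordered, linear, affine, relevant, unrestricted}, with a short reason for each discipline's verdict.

admitting disciplines: affine, unrestricted
usage: acc: 1×, ctr [bound]: 1×, val [bound]: 0×
uses in reading order: ctr, acc
typing: well-typed — term : P -> R
ordered ✗ (val never used (weakening))
linear ✗ (val never used (weakening))
affine ✓ (acc, ctr, val: no repeats, contraction unneeded)
relevant ✗ (val never used (weakening))
unrestricted ✓ (type-checks (P -> R) and nothing is barred)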